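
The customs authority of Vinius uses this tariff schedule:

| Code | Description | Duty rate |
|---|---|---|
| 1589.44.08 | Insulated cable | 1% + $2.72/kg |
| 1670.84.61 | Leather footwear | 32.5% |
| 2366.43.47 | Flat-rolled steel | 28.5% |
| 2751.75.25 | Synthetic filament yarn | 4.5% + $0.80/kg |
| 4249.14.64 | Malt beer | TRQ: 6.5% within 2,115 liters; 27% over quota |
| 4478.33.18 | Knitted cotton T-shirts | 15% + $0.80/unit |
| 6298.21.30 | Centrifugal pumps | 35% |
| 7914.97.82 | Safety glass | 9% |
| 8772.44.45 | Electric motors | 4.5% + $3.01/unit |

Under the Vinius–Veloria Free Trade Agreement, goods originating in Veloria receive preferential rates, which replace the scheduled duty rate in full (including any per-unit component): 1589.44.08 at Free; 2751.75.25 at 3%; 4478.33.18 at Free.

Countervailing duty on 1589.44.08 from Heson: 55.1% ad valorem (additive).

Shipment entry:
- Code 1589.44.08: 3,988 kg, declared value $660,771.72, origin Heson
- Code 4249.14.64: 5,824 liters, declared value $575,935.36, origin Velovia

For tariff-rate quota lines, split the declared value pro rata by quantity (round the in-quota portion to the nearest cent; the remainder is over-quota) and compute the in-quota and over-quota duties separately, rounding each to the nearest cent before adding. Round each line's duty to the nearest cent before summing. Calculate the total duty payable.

$494,166.60

Line 1 (1589.44.08, Heson, 3,988 kg, $660,771.72):
Base rate for 1589.44.08 is 1% + $2.72/kg.
1589.44.08 has an FTA preferential rate, but origin Heson is not Veloria; base rate stands.
Additional duty on 1589.44.08 from Heson: +55.1%. Applied ad valorem rate: 1% + 55.1% = 56.1%.
Duty = $660,771.72 × 56.1% + 3,988 × $2.72 = $381,540.29.
Line 2 (4249.14.64, Velovia, 5,824 liters, $575,935.36):
Code 4249.14.64 is under a tariff-rate quota (threshold 2,115 liters). In-quota: 2,115 liters at 6.5%; over-quota: 3,709 liters at 27%.
Pro-rata value split: in-quota = $575,935.36 × 2,115/5,824 = $209,152.35; over-quota = $575,935.36 − $209,152.35 = $366,783.01.
In-quota duty = $209,152.35 × 6.5% = $13,594.90. Over-quota duty = $366,783.01 × 27% = $99,031.41.
Line duty = $13,594.90 + $99,031.41 = $112,626.31.
Total = $381,540.29 + $112,626.31 = $494,166.60.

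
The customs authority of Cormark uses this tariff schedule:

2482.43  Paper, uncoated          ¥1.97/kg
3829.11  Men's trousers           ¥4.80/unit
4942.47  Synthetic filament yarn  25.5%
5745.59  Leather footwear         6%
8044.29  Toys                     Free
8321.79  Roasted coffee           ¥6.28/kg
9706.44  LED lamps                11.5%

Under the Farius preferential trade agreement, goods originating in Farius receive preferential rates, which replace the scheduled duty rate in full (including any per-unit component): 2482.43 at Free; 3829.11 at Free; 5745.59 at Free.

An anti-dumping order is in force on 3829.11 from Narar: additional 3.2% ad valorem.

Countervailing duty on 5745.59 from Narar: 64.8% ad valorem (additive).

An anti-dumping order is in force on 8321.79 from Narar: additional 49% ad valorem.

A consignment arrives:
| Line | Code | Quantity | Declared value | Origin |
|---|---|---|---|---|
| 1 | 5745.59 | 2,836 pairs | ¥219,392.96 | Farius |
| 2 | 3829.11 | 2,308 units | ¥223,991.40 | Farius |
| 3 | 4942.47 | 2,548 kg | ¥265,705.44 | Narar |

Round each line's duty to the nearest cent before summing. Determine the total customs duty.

¥67,754.89

Line 1 (5745.59, Farius, 2,836 pairs, ¥219,392.96):
Base rate for 5745.59 is 6%.
Origin Farius qualifies under the Cormark–Farius agreement and 5745.59 is covered: preferential rate Free applies instead.
The additional-duty order on 5745.59 targets Narar, not Farius; it does not apply.
Duty = ¥219,392.96 × 0% = ¥0.00.
Line 2 (3829.11, Farius, 2,308 units, ¥223,991.40):
Base rate for 3829.11 is ¥4.80/unit.
Origin Farius qualifies under the Cormark–Farius agreement and 3829.11 is covered: preferential rate Free applies instead.
The additional-duty order on 3829.11 targets Narar, not Farius; it does not apply.
Duty = ¥223,991.40 × 0% = ¥0.00.
Line 3 (4942.47, Narar, 2,548 kg, ¥265,705.44):
Base rate for 4942.47 is 25.5%.
Duty = ¥265,705.44 × 25.5% = ¥67,754.89.
Total = ¥0.00 + ¥0.00 + ¥67,754.89 = ¥67,754.89.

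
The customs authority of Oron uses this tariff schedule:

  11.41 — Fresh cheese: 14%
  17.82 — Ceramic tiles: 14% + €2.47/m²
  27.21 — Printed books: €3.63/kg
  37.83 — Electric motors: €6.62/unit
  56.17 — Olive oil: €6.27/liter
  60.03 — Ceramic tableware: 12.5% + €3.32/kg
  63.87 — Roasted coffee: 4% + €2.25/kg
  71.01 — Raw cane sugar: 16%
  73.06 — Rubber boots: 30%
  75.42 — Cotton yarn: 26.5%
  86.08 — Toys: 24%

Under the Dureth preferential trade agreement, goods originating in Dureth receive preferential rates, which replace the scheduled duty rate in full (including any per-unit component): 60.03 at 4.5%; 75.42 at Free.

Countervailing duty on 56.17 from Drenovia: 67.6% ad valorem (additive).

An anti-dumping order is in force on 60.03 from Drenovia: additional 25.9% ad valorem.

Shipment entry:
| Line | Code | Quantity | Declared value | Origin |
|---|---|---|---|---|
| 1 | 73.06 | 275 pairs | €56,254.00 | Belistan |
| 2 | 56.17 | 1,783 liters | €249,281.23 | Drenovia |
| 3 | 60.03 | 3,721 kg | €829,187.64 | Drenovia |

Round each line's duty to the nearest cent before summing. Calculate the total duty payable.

€527,331.49

Line 1 (73.06, Belistan, 275 pairs, €56,254.00):
Base rate for 73.06 is 30%.
Duty = €56,254.00 × 30% = €16,876.20.
Line 2 (56.17, Drenovia, 1,783 liters, €249,281.23):
Base rate for 56.17 is €6.27/liter.
Additional duty on 56.17 from Drenovia: +67.6% ad valorem. Applied ad valorem rate = 67.6%.
Duty = €249,281.23 × 67.6% + 1,783 × €6.27 = €179,693.52.
Line 3 (60.03, Drenovia, 3,721 kg, €829,187.64):
Base rate for 60.03 is 12.5% + €3.32/kg.
60.03 has an FTA preferential rate, but origin Drenovia is not Dureth; base rate stands.
Additional duty on 60.03 from Drenovia: +25.9%. Applied ad valorem rate: 12.5% + 25.9% = 38.4%.
Duty = €829,187.64 × 38.4% + 3,721 × €3.32 = €330,761.77.
Total = €16,876.20 + €179,693.52 + €330,761.77 = €527,331.49.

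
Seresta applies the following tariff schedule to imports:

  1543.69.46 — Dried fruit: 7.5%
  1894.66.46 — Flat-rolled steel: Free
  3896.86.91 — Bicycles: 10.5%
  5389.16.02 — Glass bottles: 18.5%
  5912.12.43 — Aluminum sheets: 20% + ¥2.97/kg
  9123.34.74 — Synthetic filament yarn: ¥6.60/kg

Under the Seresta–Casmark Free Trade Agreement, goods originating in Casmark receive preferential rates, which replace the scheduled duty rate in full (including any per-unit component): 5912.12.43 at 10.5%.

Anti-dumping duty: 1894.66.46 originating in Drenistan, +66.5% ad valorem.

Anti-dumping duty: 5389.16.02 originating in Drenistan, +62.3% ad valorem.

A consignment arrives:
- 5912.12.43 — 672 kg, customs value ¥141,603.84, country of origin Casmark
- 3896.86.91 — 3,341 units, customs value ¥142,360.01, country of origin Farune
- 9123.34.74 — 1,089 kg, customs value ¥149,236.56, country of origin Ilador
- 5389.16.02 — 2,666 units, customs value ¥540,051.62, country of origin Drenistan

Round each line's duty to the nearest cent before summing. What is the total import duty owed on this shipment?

Line 1 (5912.12.43, Casmark, 672 kg, ¥141,603.84):
Base rate for 5912.12.43 is 20% + ¥2.97/kg.
Origin Casmark qualifies under the Seresta–Casmark agreement and 5912.12.43 is covered: preferential rate 10.5% applies instead.
Duty = ¥141,603.84 × 10.5% = ¥14,868.40.
Line 2 (3896.86.91, Farune, 3,341 units, ¥142,360.01):
Base rate for 3896.86.91 is 10.5%.
Duty = ¥142,360.01 × 10.5% = ¥14,947.80.
Line 3 (9123.34.74, Ilador, 1,089 kg, ¥149,236.56):
Base rate for 9123.34.74 is ¥6.60/kg.
Duty = 1,089 × ¥6.60 = ¥7,187.40.
Line 4 (5389.16.02, Drenistan, 2,666 units, ¥540,051.62):
Base rate for 5389.16.02 is 18.5%.
Additional duty on 5389.16.02 from Drenistan: +62.3%. Applied ad valorem rate: 18.5% + 62.3% = 80.8%.
Duty = ¥540,051.62 × 80.8% = ¥436,361.71.
Total = ¥14,868.40 + ¥14,947.80 + ¥7,187.40 + ¥436,361.71 = ¥473,365.31.

¥473,365.31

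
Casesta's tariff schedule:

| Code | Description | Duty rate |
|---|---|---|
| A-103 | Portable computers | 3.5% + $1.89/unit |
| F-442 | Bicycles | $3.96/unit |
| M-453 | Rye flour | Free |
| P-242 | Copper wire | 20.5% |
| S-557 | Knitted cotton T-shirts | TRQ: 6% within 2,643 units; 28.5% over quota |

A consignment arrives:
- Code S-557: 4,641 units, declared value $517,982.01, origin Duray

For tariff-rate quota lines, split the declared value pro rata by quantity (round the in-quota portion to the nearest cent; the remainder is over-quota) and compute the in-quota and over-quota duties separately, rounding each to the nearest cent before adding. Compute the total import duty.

$81,253.19

Line 1 (S-557, Duray, 4,641 units, $517,982.01):
Code S-557 is under a tariff-rate quota (threshold 2,643 units). In-quota: 2,643 units at 6%; over-quota: 1,998 units at 28.5%.
Pro-rata value split: in-quota = $517,982.01 × 2,643/4,641 = $294,985.23; over-quota = $517,982.01 − $294,985.23 = $222,996.78.
In-quota duty = $294,985.23 × 6% = $17,699.11. Over-quota duty = $222,996.78 × 28.5% = $63,554.08.
Line duty = $17,699.11 + $63,554.08 = $81,253.19.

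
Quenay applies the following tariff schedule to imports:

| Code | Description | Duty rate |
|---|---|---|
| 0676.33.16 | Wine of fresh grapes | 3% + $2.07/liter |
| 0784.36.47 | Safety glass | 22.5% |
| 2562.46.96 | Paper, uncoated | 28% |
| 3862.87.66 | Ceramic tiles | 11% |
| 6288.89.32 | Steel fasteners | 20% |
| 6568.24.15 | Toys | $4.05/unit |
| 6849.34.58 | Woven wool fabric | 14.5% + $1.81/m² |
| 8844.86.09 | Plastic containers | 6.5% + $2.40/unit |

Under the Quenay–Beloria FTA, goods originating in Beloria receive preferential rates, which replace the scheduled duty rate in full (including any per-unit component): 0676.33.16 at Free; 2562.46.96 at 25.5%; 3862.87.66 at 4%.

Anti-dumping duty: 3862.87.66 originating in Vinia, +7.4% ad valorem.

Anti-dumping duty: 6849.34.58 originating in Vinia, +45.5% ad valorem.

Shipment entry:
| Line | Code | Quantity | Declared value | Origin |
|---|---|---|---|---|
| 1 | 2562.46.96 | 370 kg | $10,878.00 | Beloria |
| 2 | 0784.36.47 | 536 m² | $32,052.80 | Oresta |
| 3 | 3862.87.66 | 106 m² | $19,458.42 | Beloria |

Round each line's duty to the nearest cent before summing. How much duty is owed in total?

Line 1 (2562.46.96, Beloria, 370 kg, $10,878.00):
Base rate for 2562.46.96 is 28%.
Origin Beloria qualifies under the Quenay–Beloria agreement and 2562.46.96 is covered: preferential rate 25.5% applies instead.
Duty = $10,878.00 × 25.5% = $2,773.89.
Line 2 (0784.36.47, Oresta, 536 m², $32,052.80):
Base rate for 0784.36.47 is 22.5%.
Duty = $32,052.80 × 22.5% = $7,211.88.
Line 3 (3862.87.66, Beloria, 106 m², $19,458.42):
Base rate for 3862.87.66 is 11%.
Origin Beloria qualifies under the Quenay–Beloria agreement and 3862.87.66 is covered: preferential rate 4% applies instead.
The additional-duty order on 3862.87.66 targets Vinia, not Beloria; it does not apply.
Duty = $19,458.42 × 4% = $778.34.
Total = $2,773.89 + $7,211.88 + $778.34 = $10,764.11.

$10,764.11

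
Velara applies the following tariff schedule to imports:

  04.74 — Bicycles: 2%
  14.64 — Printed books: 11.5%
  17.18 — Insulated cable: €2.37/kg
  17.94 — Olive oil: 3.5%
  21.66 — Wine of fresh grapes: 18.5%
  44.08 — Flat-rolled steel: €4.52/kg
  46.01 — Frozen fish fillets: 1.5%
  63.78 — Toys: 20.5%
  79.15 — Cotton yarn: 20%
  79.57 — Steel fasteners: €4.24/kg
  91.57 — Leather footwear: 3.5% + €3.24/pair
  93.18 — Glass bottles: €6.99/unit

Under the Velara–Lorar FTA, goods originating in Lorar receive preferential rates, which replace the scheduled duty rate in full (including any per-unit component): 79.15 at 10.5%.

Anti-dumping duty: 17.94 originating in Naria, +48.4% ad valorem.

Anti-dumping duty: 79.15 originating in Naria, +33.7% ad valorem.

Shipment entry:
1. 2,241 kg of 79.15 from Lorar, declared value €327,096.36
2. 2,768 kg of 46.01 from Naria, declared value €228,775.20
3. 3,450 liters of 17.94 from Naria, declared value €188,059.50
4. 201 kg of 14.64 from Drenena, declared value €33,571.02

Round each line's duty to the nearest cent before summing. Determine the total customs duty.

Line 1 (79.15, Lorar, 2,241 kg, €327,096.36):
Base rate for 79.15 is 20%.
Origin Lorar qualifies under the Velara–Lorar agreement and 79.15 is covered: preferential rate 10.5% applies instead.
The additional-duty order on 79.15 targets Naria, not Lorar; it does not apply.
Duty = €327,096.36 × 10.5% = €34,345.12.
Line 2 (46.01, Naria, 2,768 kg, €228,775.20):
Base rate for 46.01 is 1.5%.
Duty = €228,775.20 × 1.5% = €3,431.63.
Line 3 (17.94, Naria, 3,450 liters, €188,059.50):
Base rate for 17.94 is 3.5%.
Additional duty on 17.94 from Naria: +48.4%. Applied ad valorem rate: 3.5% + 48.4% = 51.9%.
Duty = €188,059.50 × 51.9% = €97,602.88.
Line 4 (14.64, Drenena, 201 kg, €33,571.02):
Base rate for 14.64 is 11.5%.
Duty = €33,571.02 × 11.5% = €3,860.67.
Total = €34,345.12 + €3,431.63 + €97,602.88 + €3,860.67 = €139,240.30.

€139,240.30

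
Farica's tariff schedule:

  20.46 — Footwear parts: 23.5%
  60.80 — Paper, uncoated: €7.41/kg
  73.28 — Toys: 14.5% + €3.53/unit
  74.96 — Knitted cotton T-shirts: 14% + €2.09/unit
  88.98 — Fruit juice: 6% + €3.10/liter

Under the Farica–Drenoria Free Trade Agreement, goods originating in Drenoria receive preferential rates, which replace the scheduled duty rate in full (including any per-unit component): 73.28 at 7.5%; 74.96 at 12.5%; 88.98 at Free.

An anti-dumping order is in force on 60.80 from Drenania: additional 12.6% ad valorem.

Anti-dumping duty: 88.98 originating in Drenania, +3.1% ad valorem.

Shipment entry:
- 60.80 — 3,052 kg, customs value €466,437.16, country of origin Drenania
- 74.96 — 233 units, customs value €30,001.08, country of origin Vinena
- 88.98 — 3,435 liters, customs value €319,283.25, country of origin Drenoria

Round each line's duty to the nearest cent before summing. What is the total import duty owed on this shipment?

€86,073.52

Line 1 (60.80, Drenania, 3,052 kg, €466,437.16):
Base rate for 60.80 is €7.41/kg.
Additional duty on 60.80 from Drenania: +12.6% ad valorem. Applied ad valorem rate = 12.6%.
Duty = €466,437.16 × 12.6% + 3,052 × €7.41 = €81,386.40.
Line 2 (74.96, Vinena, 233 units, €30,001.08):
Base rate for 74.96 is 14% + €2.09/unit.
74.96 has an FTA preferential rate, but origin Vinena is not Drenoria; base rate stands.
Duty = €30,001.08 × 14% + 233 × €2.09 = €4,687.12.
Line 3 (88.98, Drenoria, 3,435 liters, €319,283.25):
Base rate for 88.98 is 6% + €3.10/liter.
Origin Drenoria qualifies under the Farica–Drenoria agreement and 88.98 is covered: preferential rate Free applies instead.
The additional-duty order on 88.98 targets Drenania, not Drenoria; it does not apply.
Duty = €319,283.25 × 0% = €0.00.
Total = €81,386.40 + €4,687.12 + €0.00 = €86,073.52.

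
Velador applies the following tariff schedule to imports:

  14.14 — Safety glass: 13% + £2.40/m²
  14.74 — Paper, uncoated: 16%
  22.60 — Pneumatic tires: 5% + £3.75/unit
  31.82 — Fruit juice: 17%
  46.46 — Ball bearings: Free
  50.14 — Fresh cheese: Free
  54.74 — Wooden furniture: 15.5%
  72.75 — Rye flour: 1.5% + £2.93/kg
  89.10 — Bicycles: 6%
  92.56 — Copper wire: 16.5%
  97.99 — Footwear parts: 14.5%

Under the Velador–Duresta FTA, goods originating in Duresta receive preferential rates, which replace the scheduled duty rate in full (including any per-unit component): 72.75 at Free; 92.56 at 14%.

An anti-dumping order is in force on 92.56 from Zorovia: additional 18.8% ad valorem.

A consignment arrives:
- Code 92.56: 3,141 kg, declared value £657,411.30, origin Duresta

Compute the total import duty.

£92,037.58

Line 1 (92.56, Duresta, 3,141 kg, £657,411.30):
Base rate for 92.56 is 16.5%.
Origin Duresta qualifies under the Velador–Duresta agreement and 92.56 is covered: preferential rate 14% applies instead.
The additional-duty order on 92.56 targets Zorovia, not Duresta; it does not apply.
Duty = £657,411.30 × 14% = £92,037.58.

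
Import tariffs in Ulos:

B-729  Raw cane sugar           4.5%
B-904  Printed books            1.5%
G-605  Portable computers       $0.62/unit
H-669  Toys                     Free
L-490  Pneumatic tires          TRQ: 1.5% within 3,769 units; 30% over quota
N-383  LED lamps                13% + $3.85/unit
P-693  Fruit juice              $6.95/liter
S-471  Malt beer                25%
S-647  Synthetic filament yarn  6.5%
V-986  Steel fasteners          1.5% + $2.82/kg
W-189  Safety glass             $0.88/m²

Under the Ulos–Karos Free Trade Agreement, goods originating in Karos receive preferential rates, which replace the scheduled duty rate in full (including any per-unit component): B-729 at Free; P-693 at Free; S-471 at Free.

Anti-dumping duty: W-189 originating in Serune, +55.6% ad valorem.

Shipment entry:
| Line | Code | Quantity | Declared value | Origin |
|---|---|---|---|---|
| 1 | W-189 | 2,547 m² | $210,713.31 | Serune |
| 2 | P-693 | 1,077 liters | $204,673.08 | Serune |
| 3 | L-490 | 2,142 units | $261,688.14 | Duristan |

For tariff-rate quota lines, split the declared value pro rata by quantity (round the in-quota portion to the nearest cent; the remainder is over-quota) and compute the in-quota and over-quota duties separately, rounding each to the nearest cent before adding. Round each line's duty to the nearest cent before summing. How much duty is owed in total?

$130,808.43

Line 1 (W-189, Serune, 2,547 m², $210,713.31):
Base rate for W-189 is $0.88/m².
Additional duty on W-189 from Serune: +55.6% ad valorem. Applied ad valorem rate = 55.6%.
Duty = $210,713.31 × 55.6% + 2,547 × $0.88 = $119,397.96.
Line 2 (P-693, Serune, 1,077 liters, $204,673.08):
Base rate for P-693 is $6.95/liter.
P-693 has an FTA preferential rate, but origin Serune is not Karos; base rate stands.
Duty = 1,077 × $6.95 = $7,485.15.
Line 3 (L-490, Duristan, 2,142 units, $261,688.14):
Code L-490 is under a tariff-rate quota (threshold 3,769 units). Quantity 2,142 units is within the quota, so the in-quota rate 1.5% applies to the full value.
Duty = $261,688.14 × 1.5% = $3,925.32.
Total = $119,397.96 + $7,485.15 + $3,925.32 = $130,808.43.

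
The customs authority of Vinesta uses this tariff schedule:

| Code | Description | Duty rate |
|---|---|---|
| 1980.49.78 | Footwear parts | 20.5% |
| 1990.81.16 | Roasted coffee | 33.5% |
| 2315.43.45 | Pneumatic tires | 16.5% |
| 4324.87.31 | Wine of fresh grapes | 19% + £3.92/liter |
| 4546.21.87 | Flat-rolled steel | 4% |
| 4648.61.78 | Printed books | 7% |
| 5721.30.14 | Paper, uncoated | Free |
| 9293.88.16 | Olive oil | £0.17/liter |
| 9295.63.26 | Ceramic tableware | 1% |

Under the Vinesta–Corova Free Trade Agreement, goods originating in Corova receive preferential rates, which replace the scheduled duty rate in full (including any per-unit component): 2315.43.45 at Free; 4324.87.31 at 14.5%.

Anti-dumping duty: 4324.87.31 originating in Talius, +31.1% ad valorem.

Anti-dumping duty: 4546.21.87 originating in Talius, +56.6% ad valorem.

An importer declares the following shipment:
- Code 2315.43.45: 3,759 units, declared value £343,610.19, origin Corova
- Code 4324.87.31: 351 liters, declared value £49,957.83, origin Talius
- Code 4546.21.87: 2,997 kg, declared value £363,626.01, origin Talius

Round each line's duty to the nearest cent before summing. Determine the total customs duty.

Line 1 (2315.43.45, Corova, 3,759 units, £343,610.19):
Base rate for 2315.43.45 is 16.5%.
Origin Corova qualifies under the Vinesta–Corova agreement and 2315.43.45 is covered: preferential rate Free applies instead.
Duty = £343,610.19 × 0% = £0.00.
Line 2 (4324.87.31, Talius, 351 liters, £49,957.83):
Base rate for 4324.87.31 is 19% + £3.92/liter.
4324.87.31 has an FTA preferential rate, but origin Talius is not Corova; base rate stands.
Additional duty on 4324.87.31 from Talius: +31.1%. Applied ad valorem rate: 19% + 31.1% = 50.1%.
Duty = £49,957.83 × 50.1% + 351 × £3.92 = £26,404.79.
Line 3 (4546.21.87, Talius, 2,997 kg, £363,626.01):
Base rate for 4546.21.87 is 4%.
Additional duty on 4546.21.87 from Talius: +56.6%. Applied ad valorem rate: 4% + 56.6% = 60.6%.
Duty = £363,626.01 × 60.6% = £220,357.36.
Total = £0.00 + £26,404.79 + £220,357.36 = £246,762.15.

£246,762.15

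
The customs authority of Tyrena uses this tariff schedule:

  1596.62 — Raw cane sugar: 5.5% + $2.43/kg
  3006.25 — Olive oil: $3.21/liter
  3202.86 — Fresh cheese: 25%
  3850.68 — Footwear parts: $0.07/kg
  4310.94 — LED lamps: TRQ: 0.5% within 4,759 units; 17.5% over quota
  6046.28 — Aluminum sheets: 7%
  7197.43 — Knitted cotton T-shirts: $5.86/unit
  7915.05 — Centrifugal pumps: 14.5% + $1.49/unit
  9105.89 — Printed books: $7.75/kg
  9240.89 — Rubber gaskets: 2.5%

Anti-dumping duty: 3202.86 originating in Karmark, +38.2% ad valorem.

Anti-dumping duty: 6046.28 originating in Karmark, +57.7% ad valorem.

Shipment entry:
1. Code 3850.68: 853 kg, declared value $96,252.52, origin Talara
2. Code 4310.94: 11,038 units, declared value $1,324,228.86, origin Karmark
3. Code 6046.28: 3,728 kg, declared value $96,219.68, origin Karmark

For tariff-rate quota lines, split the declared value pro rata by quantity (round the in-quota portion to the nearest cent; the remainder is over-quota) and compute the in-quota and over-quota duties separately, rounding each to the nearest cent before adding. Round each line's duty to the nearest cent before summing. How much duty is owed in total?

$196,994.57

Line 1 (3850.68, Talara, 853 kg, $96,252.52):
Base rate for 3850.68 is $0.07/kg.
Duty = 853 × $0.07 = $59.71.
Line 2 (4310.94, Karmark, 11,038 units, $1,324,228.86):
Code 4310.94 is under a tariff-rate quota (threshold 4,759 units). In-quota: 4,759 units at 0.5%; over-quota: 6,279 units at 17.5%.
Pro-rata value split: in-quota = $1,324,228.86 × 4,759/11,038 = $570,937.23; over-quota = $1,324,228.86 − $570,937.23 = $753,291.63.
In-quota duty = $570,937.23 × 0.5% = $2,854.69. Over-quota duty = $753,291.63 × 17.5% = $131,826.04.
Line duty = $2,854.69 + $131,826.04 = $134,680.73.
Line 3 (6046.28, Karmark, 3,728 kg, $96,219.68):
Base rate for 6046.28 is 7%.
Additional duty on 6046.28 from Karmark: +57.7%. Applied ad valorem rate: 7% + 57.7% = 64.7%.
Duty = $96,219.68 × 64.7% = $62,254.13.
Total = $59.71 + $134,680.73 + $62,254.13 = $196,994.57.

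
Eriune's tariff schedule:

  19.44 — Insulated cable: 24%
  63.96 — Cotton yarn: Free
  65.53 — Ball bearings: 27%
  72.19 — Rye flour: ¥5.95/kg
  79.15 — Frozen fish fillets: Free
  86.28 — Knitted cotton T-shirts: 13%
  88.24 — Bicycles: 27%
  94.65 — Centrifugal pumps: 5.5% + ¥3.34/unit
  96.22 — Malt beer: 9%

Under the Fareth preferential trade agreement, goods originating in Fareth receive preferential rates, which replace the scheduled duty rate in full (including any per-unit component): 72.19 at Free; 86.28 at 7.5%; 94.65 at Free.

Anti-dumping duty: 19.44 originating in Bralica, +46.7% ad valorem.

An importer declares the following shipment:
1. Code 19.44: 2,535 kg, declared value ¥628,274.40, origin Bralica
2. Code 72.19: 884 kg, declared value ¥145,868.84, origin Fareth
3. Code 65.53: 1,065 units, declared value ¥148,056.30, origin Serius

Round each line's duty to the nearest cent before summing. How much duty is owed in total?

Line 1 (19.44, Bralica, 2,535 kg, ¥628,274.40):
Base rate for 19.44 is 24%.
Additional duty on 19.44 from Bralica: +46.7%. Applied ad valorem rate: 24% + 46.7% = 70.7%.
Duty = ¥628,274.40 × 70.7% = ¥444,190.00.
Line 2 (72.19, Fareth, 884 kg, ¥145,868.84):
Base rate for 72.19 is ¥5.95/kg.
Origin Fareth qualifies under the Eriune–Fareth agreement and 72.19 is covered: preferential rate Free applies instead.
Duty = ¥145,868.84 × 0% = ¥0.00.
Line 3 (65.53, Serius, 1,065 units, ¥148,056.30):
Base rate for 65.53 is 27%.
Duty = ¥148,056.30 × 27% = ¥39,975.20.
Total = ¥444,190.00 + ¥0.00 + ¥39,975.20 = ¥484,165.20.

¥484,165.20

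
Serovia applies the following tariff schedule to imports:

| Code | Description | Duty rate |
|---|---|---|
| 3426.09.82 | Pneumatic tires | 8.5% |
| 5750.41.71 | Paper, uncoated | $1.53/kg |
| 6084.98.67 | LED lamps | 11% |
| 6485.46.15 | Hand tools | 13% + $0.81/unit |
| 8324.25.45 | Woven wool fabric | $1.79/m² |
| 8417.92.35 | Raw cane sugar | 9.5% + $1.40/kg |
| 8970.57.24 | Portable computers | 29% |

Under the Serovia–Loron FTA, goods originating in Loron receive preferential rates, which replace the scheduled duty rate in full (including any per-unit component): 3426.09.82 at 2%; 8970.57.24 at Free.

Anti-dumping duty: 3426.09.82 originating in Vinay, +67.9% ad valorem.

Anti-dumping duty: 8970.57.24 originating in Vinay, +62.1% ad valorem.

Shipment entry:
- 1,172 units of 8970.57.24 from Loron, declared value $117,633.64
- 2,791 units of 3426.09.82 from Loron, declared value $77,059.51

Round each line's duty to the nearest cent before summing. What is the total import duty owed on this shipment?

$1,541.19

Line 1 (8970.57.24, Loron, 1,172 units, $117,633.64):
Base rate for 8970.57.24 is 29%.
Origin Loron qualifies under the Serovia–Loron agreement and 8970.57.24 is covered: preferential rate Free applies instead.
The additional-duty order on 8970.57.24 targets Vinay, not Loron; it does not apply.
Duty = $117,633.64 × 0% = $0.00.
Line 2 (3426.09.82, Loron, 2,791 units, $77,059.51):
Base rate for 3426.09.82 is 8.5%.
Origin Loron qualifies under the Serovia–Loron agreement and 3426.09.82 is covered: preferential rate 2% applies instead.
The additional-duty order on 3426.09.82 targets Vinay, not Loron; it does not apply.
Duty = $77,059.51 × 2% = $1,541.19.
Total = $0.00 + $1,541.19 = $1,541.19.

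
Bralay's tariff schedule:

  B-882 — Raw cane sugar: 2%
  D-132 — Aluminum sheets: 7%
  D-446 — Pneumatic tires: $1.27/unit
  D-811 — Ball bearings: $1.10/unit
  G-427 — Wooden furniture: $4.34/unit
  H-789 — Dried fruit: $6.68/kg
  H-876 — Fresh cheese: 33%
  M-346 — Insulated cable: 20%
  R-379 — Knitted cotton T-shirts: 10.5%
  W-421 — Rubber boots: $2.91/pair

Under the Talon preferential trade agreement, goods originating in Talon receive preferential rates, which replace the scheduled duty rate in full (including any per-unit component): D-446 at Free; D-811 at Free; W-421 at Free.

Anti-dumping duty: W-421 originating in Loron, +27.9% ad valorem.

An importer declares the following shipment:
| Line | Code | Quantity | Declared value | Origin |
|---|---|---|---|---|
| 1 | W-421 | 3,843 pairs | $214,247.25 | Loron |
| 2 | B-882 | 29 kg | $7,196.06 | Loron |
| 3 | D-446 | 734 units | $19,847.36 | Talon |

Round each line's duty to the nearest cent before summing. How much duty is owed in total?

$71,102.03

Line 1 (W-421, Loron, 3,843 pairs, $214,247.25):
Base rate for W-421 is $2.91/pair.
W-421 has an FTA preferential rate, but origin Loron is not Talon; base rate stands.
Additional duty on W-421 from Loron: +27.9% ad valorem. Applied ad valorem rate = 27.9%.
Duty = $214,247.25 × 27.9% + 3,843 × $2.91 = $70,958.11.
Line 2 (B-882, Loron, 29 kg, $7,196.06):
Base rate for B-882 is 2%.
Duty = $7,196.06 × 2% = $143.92.
Line 3 (D-446, Talon, 734 units, $19,847.36):
Base rate for D-446 is $1.27/unit.
Origin Talon qualifies under the Bralay–Talon agreement and D-446 is covered: preferential rate Free applies instead.
Duty = $19,847.36 × 0% = $0.00.
Total = $70,958.11 + $143.92 + $0.00 = $71,102.03.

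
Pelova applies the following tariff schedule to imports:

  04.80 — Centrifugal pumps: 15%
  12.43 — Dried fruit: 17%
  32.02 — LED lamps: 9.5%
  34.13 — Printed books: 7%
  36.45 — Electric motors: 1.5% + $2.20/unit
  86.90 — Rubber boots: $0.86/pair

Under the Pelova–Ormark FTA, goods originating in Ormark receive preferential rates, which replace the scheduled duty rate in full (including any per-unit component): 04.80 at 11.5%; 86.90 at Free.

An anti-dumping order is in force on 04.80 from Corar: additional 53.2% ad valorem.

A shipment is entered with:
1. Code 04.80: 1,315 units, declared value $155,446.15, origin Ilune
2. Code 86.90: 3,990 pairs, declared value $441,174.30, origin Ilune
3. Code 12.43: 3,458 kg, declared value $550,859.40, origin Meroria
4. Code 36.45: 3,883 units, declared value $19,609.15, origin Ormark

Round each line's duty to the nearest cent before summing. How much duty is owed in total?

$129,231.16

Line 1 (04.80, Ilune, 1,315 units, $155,446.15):
Base rate for 04.80 is 15%.
04.80 has an FTA preferential rate, but origin Ilune is not Ormark; base rate stands.
The additional-duty order on 04.80 targets Corar, not Ilune; it does not apply.
Duty = $155,446.15 × 15% = $23,316.92.
Line 2 (86.90, Ilune, 3,990 pairs, $441,174.30):
Base rate for 86.90 is $0.86/pair.
86.90 has an FTA preferential rate, but origin Ilune is not Ormark; base rate stands.
Duty = 3,990 × $0.86 = $3,431.40.
Line 3 (12.43, Meroria, 3,458 kg, $550,859.40):
Base rate for 12.43 is 17%.
Duty = $550,859.40 × 17% = $93,646.10.
Line 4 (36.45, Ormark, 3,883 units, $19,609.15):
Base rate for 36.45 is 1.5% + $2.20/unit.
Origin Ormark is the FTA partner but 36.45 is not on the preference list; base rate stands.
Duty = $19,609.15 × 1.5% + 3,883 × $2.20 = $8,836.74.
Total = $23,316.92 + $3,431.40 + $93,646.10 + $8,836.74 = $129,231.16.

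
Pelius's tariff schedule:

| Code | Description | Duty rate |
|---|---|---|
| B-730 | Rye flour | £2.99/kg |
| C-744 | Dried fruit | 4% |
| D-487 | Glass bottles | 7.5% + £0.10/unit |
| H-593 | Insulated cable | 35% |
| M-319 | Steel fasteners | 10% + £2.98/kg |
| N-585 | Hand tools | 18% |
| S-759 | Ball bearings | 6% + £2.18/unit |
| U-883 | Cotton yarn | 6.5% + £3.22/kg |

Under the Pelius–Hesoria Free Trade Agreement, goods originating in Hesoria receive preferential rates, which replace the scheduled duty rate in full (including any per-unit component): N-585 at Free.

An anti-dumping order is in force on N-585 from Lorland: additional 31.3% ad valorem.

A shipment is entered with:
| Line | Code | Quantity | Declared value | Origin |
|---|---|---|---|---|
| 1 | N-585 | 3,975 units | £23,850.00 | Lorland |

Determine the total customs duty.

Line 1 (N-585, Lorland, 3,975 units, £23,850.00):
Base rate for N-585 is 18%.
N-585 has an FTA preferential rate, but origin Lorland is not Hesoria; base rate stands.
Additional duty on N-585 from Lorland: +31.3%. Applied ad valorem rate: 18% + 31.3% = 49.3%.
Duty = £23,850.00 × 49.3% = £11,758.05.

£11,758.05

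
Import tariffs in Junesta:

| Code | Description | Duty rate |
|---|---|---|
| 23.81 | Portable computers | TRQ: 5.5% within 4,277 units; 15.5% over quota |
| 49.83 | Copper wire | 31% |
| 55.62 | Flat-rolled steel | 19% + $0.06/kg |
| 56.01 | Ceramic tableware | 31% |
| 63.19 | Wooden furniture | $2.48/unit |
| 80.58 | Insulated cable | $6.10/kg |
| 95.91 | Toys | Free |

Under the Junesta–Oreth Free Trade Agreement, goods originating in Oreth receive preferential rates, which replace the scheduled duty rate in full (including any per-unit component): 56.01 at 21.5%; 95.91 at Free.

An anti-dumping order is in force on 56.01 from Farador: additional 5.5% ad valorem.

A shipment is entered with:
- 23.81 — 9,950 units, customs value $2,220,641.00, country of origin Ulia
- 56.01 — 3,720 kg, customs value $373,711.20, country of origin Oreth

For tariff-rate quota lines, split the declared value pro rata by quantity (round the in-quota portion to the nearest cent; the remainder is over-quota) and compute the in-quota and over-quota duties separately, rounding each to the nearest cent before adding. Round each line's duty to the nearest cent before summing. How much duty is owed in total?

$329,093.18

Line 1 (23.81, Ulia, 9,950 units, $2,220,641.00):
Code 23.81 is under a tariff-rate quota (threshold 4,277 units). In-quota: 4,277 units at 5.5%; over-quota: 5,673 units at 15.5%.
Pro-rata value split: in-quota = $2,220,641.00 × 4,277/9,950 = $954,540.86; over-quota = $2,220,641.00 − $954,540.86 = $1,266,100.14.
In-quota duty = $954,540.86 × 5.5% = $52,499.75. Over-quota duty = $1,266,100.14 × 15.5% = $196,245.52.
Line duty = $52,499.75 + $196,245.52 = $248,745.27.
Line 2 (56.01, Oreth, 3,720 kg, $373,711.20):
Base rate for 56.01 is 31%.
Origin Oreth qualifies under the Junesta–Oreth agreement and 56.01 is covered: preferential rate 21.5% applies instead.
The additional-duty order on 56.01 targets Farador, not Oreth; it does not apply.
Duty = $373,711.20 × 21.5% = $80,347.91.
Total = $248,745.27 + $80,347.91 = $329,093.18.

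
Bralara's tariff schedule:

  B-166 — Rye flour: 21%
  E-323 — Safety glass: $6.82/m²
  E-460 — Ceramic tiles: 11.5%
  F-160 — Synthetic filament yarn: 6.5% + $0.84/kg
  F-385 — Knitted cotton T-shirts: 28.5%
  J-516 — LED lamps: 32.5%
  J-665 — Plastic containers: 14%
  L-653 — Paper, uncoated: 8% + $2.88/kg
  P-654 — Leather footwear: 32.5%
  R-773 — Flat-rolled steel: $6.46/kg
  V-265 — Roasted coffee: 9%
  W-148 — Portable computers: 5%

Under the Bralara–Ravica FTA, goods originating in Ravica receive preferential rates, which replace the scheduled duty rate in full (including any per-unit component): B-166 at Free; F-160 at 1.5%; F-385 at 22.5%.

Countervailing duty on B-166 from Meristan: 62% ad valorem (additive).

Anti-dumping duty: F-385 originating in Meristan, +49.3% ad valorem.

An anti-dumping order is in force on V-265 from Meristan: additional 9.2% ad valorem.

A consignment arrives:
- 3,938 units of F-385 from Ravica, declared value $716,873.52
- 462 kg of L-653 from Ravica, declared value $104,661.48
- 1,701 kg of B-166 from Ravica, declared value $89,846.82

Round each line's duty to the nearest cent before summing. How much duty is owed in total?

Line 1 (F-385, Ravica, 3,938 units, $716,873.52):
Base rate for F-385 is 28.5%.
Origin Ravica qualifies under the Bralara–Ravica agreement and F-385 is covered: preferential rate 22.5% applies instead.
The additional-duty order on F-385 targets Meristan, not Ravica; it does not apply.
Duty = $716,873.52 × 22.5% = $161,296.54.
Line 2 (L-653, Ravica, 462 kg, $104,661.48):
Base rate for L-653 is 8% + $2.88/kg.
Origin Ravica is the FTA partner but L-653 is not on the preference list; base rate stands.
Duty = $104,661.48 × 8% + 462 × $2.88 = $9,703.48.
Line 3 (B-166, Ravica, 1,701 kg, $89,846.82):
Base rate for B-166 is 21%.
Origin Ravica qualifies under the Bralara–Ravica agreement and B-166 is covered: preferential rate Free applies instead.
The additional-duty order on B-166 targets Meristan, not Ravica; it does not apply.
Duty = $89,846.82 × 0% = $0.00.
Total = $161,296.54 + $9,703.48 + $0.00 = $171,000.02.

$171,000.02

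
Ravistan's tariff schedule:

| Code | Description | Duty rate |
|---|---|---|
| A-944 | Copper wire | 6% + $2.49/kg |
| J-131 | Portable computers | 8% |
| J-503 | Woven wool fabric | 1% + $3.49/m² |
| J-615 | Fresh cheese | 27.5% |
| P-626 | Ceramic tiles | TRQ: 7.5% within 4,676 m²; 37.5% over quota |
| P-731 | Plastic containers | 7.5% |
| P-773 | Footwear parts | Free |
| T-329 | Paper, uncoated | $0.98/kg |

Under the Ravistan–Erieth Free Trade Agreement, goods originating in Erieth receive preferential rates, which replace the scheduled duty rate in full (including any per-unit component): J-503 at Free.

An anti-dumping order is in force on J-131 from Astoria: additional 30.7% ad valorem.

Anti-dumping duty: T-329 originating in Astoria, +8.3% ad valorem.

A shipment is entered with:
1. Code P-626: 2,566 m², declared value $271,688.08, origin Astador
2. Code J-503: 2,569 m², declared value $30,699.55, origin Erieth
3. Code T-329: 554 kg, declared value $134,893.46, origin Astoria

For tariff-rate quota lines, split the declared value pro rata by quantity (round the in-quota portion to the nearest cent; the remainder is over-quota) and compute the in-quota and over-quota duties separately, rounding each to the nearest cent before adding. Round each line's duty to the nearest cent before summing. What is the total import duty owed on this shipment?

Line 1 (P-626, Astador, 2,566 m², $271,688.08):
Code P-626 is under a tariff-rate quota (threshold 4,676 m²). Quantity 2,566 m² is within the quota, so the in-quota rate 7.5% applies to the full value.
Duty = $271,688.08 × 7.5% = $20,376.61.
Line 2 (J-503, Erieth, 2,569 m², $30,699.55):
Base rate for J-503 is 1% + $3.49/m².
Origin Erieth qualifies under the Ravistan–Erieth agreement and J-503 is covered: preferential rate Free applies instead.
Duty = $30,699.55 × 0% = $0.00.
Line 3 (T-329, Astoria, 554 kg, $134,893.46):
Base rate for T-329 is $0.98/kg.
Additional duty on T-329 from Astoria: +8.3% ad valorem. Applied ad valorem rate = 8.3%.
Duty = $134,893.46 × 8.3% + 554 × $0.98 = $11,739.08.
Total = $20,376.61 + $0.00 + $11,739.08 = $32,115.69.

$32,115.69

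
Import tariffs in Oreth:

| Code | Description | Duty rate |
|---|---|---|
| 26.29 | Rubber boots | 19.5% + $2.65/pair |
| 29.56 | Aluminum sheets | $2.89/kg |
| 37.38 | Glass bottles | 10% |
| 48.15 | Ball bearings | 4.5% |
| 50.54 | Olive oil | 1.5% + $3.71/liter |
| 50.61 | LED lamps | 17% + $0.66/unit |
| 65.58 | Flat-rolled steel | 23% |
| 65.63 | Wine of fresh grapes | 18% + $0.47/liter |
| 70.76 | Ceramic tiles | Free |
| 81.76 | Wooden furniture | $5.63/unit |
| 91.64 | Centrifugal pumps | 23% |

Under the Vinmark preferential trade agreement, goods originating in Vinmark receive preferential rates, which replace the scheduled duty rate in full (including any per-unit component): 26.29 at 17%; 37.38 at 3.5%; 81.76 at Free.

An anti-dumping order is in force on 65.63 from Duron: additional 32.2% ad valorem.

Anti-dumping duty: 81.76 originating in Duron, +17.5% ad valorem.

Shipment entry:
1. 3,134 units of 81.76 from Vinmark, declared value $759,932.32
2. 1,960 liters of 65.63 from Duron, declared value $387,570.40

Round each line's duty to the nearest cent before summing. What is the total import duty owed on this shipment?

$195,481.54

Line 1 (81.76, Vinmark, 3,134 units, $759,932.32):
Base rate for 81.76 is $5.63/unit.
Origin Vinmark qualifies under the Oreth–Vinmark agreement and 81.76 is covered: preferential rate Free applies instead.
The additional-duty order on 81.76 targets Duron, not Vinmark; it does not apply.
Duty = $759,932.32 × 0% = $0.00.
Line 2 (65.63, Duron, 1,960 liters, $387,570.40):
Base rate for 65.63 is 18% + $0.47/liter.
Additional duty on 65.63 from Duron: +32.2%. Applied ad valorem rate: 18% + 32.2% = 50.2%.
Duty = $387,570.40 × 50.2% + 1,960 × $0.47 = $195,481.54.
Total = $0.00 + $195,481.54 = $195,481.54.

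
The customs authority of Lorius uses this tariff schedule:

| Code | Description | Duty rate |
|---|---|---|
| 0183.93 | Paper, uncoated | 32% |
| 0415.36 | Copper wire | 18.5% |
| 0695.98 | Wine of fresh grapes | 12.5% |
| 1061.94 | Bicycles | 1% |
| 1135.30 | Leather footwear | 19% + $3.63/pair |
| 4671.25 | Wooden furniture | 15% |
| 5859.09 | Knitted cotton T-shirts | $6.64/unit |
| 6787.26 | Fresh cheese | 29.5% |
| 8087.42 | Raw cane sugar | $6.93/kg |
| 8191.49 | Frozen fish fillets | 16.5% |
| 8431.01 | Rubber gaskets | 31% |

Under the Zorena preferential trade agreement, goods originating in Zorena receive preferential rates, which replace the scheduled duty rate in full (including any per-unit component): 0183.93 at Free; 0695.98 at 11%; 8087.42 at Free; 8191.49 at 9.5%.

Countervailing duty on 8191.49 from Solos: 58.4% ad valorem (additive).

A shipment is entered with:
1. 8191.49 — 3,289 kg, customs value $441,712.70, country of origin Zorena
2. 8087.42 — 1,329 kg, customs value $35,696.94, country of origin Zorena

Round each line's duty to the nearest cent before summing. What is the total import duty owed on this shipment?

Line 1 (8191.49, Zorena, 3,289 kg, $441,712.70):
Base rate for 8191.49 is 16.5%.
Origin Zorena qualifies under the Lorius–Zorena agreement and 8191.49 is covered: preferential rate 9.5% applies instead.
The additional-duty order on 8191.49 targets Solos, not Zorena; it does not apply.
Duty = $441,712.70 × 9.5% = $41,962.71.
Line 2 (8087.42, Zorena, 1,329 kg, $35,696.94):
Base rate for 8087.42 is $6.93/kg.
Origin Zorena qualifies under the Lorius–Zorena agreement and 8087.42 is covered: preferential rate Free applies instead.
Duty = $35,696.94 × 0% = $0.00.
Total = $41,962.71 + $0.00 = $41,962.71.

$41,962.71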